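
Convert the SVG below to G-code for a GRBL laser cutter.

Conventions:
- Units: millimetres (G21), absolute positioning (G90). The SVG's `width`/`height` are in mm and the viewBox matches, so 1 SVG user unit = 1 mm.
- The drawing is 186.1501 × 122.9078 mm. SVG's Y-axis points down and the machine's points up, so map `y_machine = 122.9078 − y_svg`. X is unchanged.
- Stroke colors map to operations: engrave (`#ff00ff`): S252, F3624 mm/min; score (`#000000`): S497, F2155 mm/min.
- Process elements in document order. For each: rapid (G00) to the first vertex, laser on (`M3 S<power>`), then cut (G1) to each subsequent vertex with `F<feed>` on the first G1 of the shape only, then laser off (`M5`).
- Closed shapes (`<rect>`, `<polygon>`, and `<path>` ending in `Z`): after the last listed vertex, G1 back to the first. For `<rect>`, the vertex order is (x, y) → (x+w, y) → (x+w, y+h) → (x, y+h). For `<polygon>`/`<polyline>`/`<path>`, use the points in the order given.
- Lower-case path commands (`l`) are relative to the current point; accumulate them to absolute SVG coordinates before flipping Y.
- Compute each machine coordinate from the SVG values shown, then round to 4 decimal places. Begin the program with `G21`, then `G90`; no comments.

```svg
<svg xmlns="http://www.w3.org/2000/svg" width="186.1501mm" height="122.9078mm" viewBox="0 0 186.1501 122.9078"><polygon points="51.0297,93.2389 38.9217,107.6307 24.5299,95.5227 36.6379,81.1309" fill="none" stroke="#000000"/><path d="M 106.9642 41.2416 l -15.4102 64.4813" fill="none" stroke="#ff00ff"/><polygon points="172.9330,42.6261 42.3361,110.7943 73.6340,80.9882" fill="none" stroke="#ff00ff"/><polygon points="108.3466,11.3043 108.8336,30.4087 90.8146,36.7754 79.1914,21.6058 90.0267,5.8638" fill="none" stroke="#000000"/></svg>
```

G21
G90
G00 X51.0297 Y29.6689
M3 S497
G1 X38.9217 Y15.2771 F2155
G1 X24.5299 Y27.3851
G1 X36.6379 Y41.7769
G1 X51.0297 Y29.6689
M5
G00 X106.9642 Y81.6662
M3 S252
G1 X91.5540 Y17.1849 F3624
M5
G00 X172.9330 Y80.2817
M3 S252
G1 X42.3361 Y12.1135 F3624
G1 X73.6340 Y41.9196
G1 X172.9330 Y80.2817
M5
G00 X108.3466 Y111.6035
M3 S497
G1 X108.8336 Y92.4991 F2155
G1 X90.8146 Y86.1324
G1 X79.1914 Y101.3020
G1 X90.0267 Y117.0440
G1 X108.3466 Y111.6035
M5

1 u = 1 mm; y_m = 122.9078 − y.

[1] `<polygon>` regular polygon, #000000→score S497 F2155: (51.0297,29.6689) → (38.9217,15.2771) → (24.5299,27.3851) → (36.6379,41.7769) → (51.0297,29.6689) (closed)

[2] `<path>` line segment, #ff00ff→engrave S252 F3624: (106.9642,81.6662) → (91.5540,17.1849)

[3] `<polygon>` closed polygon, #ff00ff→engrave S252 F3624: (172.9330,80.2817) → (42.3361,12.1135) → (73.6340,41.9196) → (172.9330,80.2817) (closed)

[4] `<polygon>` regular polygon, #000000→score S497 F2155: (108.3466,111.6035) → (108.8336,92.4991) → (90.8146,86.1324) → (79.1914,101.3020) → (90.0267,117.0440) → (108.3466,111.6035) (closed)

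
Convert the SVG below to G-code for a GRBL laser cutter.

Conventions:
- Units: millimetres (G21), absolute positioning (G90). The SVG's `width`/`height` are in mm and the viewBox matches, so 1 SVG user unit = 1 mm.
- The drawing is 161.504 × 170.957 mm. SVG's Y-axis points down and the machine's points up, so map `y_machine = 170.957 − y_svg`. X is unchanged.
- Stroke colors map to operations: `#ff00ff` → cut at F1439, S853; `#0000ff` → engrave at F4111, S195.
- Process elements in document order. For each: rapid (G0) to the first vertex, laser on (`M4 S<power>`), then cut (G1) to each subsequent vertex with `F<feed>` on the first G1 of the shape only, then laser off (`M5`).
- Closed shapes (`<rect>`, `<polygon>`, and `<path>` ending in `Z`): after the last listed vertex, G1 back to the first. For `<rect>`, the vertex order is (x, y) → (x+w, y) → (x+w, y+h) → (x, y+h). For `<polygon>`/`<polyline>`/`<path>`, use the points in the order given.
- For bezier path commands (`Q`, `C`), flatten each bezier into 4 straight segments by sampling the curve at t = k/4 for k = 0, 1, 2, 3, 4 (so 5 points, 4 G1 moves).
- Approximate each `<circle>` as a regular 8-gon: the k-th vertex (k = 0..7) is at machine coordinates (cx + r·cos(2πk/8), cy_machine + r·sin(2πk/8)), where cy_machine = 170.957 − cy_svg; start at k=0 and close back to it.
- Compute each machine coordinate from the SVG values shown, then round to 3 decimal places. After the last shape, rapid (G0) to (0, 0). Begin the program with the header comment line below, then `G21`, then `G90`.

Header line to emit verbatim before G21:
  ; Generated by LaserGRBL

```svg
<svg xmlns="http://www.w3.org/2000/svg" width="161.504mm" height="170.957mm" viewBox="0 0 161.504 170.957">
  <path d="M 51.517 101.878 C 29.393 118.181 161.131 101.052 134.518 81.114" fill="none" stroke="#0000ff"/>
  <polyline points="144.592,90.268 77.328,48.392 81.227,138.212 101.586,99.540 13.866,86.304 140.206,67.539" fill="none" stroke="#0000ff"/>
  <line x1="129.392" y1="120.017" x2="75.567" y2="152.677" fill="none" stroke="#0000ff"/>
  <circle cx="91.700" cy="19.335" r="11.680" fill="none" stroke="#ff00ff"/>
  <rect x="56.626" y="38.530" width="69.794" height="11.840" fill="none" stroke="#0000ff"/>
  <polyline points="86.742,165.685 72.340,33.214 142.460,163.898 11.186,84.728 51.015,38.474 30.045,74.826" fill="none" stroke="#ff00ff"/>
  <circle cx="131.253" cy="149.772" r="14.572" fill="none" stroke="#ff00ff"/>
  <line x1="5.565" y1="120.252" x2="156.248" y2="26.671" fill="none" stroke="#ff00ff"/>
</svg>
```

viewBox `0 0 161.504 170.957` with mm width/height → 1 unit = 1 mm. Flip: y_m = 170.957 − y_svg.

**Shape 1** — `<path>` cubic bezier, stroke `#0000ff` → engrave (S195, F4111). Control points (SVG): P0=(51.517,101.878), P1=(29.393,118.181), P2=(161.131,101.052), P3=(134.518,81.114); sampled at t=k/4. Machine vertices: (51.517,69.079) → (58.895,62.642) → (94.701,65.871) → (129.665,75.895) → (134.518,89.843). Open path.

**Shape 2** — `<polyline>` open polyline, stroke `#0000ff` → engrave (S195, F4111). Machine vertices: (144.592,80.689) → (77.328,122.565) → (81.227,32.745) → (101.586,71.417) → (13.866,84.653) → (140.206,103.418). Open path.

**Shape 3** — `<line>` line segment, stroke `#0000ff` → engrave (S195, F4111). Machine vertices: (129.392,50.940) → (75.567,18.280). Open path.

**Shape 4** — `<circle>` circle, stroke `#ff00ff` → cut (S853, F1439). Machine vertices: (103.380,151.622) → (99.959,159.881) → (91.700,163.302) → (83.441,159.881) → (80.020,151.622) → (83.441,143.363) → (91.700,139.942) → (99.959,143.363) → (103.380,151.622). Closed: final G1 returns to the first vertex.

**Shape 5** — `<rect>` rectangle, stroke `#0000ff` → engrave (S195, F4111). Machine vertices: (56.626,132.427) → (126.420,132.427) → (126.420,120.587) → (56.626,120.587) → (56.626,132.427). Closed: final G1 returns to the first vertex.

**Shape 6** — `<polyline>` open polyline, stroke `#ff00ff` → cut (S853, F1439). Machine vertices: (86.742,5.272) → (72.340,137.743) → (142.460,7.059) → (11.186,86.229) → (51.015,132.483) → (30.045,96.131). Open path.

**Shape 7** — `<circle>` circle, stroke `#ff00ff` → cut (S853, F1439). Machine vertices: (145.825,21.185) → (141.557,31.489) → (131.253,35.757) → (120.949,31.489) → (116.681,21.185) → (120.949,10.881) → (131.253,6.613) → (141.557,10.881) → (145.825,21.185). Closed: final G1 returns to the first vertex.

**Shape 8** — `<line>` line segment, stroke `#ff00ff` → cut (S853, F1439). Machine vertices: (5.565,50.705) → (156.248,144.286). Open path.

; Generated by LaserGRBL
G21
G90
G0 X51.517 Y69.079
M4 S195
G1 X58.895 Y62.642 F4111
G1 X94.701 Y65.871
G1 X129.665 Y75.895
G1 X134.518 Y89.843
M5
G0 X144.592 Y80.689
M4 S195
G1 X77.328 Y122.565 F4111
G1 X81.227 Y32.745
G1 X101.586 Y71.417
G1 X13.866 Y84.653
G1 X140.206 Y103.418
M5
G0 X129.392 Y50.940
M4 S195
G1 X75.567 Y18.280 F4111
M5
G0 X103.380 Y151.622
M4 S853
G1 X99.959 Y159.881 F1439
G1 X91.700 Y163.302
G1 X83.441 Y159.881
G1 X80.020 Y151.622
G1 X83.441 Y143.363
G1 X91.700 Y139.942
G1 X99.959 Y143.363
G1 X103.380 Y151.622
M5
G0 X56.626 Y132.427
M4 S195
G1 X126.420 Y132.427 F4111
G1 X126.420 Y120.587
G1 X56.626 Y120.587
G1 X56.626 Y132.427
M5
G0 X86.742 Y5.272
M4 S853
G1 X72.340 Y137.743 F1439
G1 X142.460 Y7.059
G1 X11.186 Y86.229
G1 X51.015 Y132.483
G1 X30.045 Y96.131
M5
G0 X145.825 Y21.185
M4 S853
G1 X141.557 Y31.489 F1439
G1 X131.253 Y35.757
G1 X120.949 Y31.489
G1 X116.681 Y21.185
G1 X120.949 Y10.881
G1 X131.253 Y6.613
G1 X141.557 Y10.881
G1 X145.825 Y21.185
M5
G0 X5.565 Y50.705
M4 S853
G1 X156.248 Y144.286 F1439
M5
G0 X0.000 Y0.000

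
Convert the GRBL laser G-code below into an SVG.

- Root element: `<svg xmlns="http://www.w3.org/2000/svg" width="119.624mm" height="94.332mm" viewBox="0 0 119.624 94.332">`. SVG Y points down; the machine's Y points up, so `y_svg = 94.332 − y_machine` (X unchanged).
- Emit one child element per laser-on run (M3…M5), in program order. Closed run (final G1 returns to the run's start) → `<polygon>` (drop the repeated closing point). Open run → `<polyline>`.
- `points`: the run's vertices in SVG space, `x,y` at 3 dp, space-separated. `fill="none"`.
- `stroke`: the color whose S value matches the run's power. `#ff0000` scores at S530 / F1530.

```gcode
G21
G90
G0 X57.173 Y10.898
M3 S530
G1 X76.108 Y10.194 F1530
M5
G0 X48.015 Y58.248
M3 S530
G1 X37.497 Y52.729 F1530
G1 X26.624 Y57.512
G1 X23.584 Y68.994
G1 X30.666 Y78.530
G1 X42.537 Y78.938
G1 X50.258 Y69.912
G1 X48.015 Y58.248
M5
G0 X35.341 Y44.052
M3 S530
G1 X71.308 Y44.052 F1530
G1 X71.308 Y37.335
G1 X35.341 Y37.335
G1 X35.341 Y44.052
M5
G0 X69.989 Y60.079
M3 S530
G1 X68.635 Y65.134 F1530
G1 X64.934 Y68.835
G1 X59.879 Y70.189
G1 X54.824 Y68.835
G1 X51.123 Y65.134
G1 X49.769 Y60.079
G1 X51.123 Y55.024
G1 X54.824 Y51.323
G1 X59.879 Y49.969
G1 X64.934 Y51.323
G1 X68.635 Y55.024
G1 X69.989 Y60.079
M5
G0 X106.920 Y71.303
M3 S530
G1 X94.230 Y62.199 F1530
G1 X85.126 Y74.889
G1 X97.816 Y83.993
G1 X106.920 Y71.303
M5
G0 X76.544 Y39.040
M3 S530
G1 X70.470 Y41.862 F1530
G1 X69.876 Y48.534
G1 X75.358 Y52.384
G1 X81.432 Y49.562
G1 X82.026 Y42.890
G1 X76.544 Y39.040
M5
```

y_svg = 94.332 − y_m. Every run uses S530, so all elements get stroke `#ff0000` (score).

[1] open run; points: 57.173,83.434 76.108,84.138

[2] closed run; points: 48.015,36.084 37.497,41.603 26.624,36.820 23.584,25.338 30.666,15.802 42.537,15.394 50.258,24.420

[3] closed run; points: 35.341,50.280 71.308,50.280 71.308,56.997 35.341,56.997

[4] closed run; points: 69.989,34.253 68.635,29.198 64.934,25.497 59.879,24.143 54.824,25.497 51.123,29.198 49.769,34.253 51.123,39.308 54.824,43.009 59.879,44.363 64.934,43.009 68.635,39.308

[5] closed run; points: 106.920,23.029 94.230,32.133 85.126,19.443 97.816,10.339

[6] closed run; points: 76.544,55.292 70.470,52.470 69.876,45.798 75.358,41.948 81.432,44.770 82.026,51.442

<svg xmlns="http://www.w3.org/2000/svg" width="119.624mm" height="94.332mm" viewBox="0 0 119.624 94.332">
  <polyline points="57.173,83.434 76.108,84.138" fill="none" stroke="#ff0000"/>
  <polygon points="48.015,36.084 37.497,41.603 26.624,36.820 23.584,25.338 30.666,15.802 42.537,15.394 50.258,24.420" fill="none" stroke="#ff0000"/>
  <polygon points="35.341,50.280 71.308,50.280 71.308,56.997 35.341,56.997" fill="none" stroke="#ff0000"/>
  <polygon points="69.989,34.253 68.635,29.198 64.934,25.497 59.879,24.143 54.824,25.497 51.123,29.198 49.769,34.253 51.123,39.308 54.824,43.009 59.879,44.363 64.934,43.009 68.635,39.308" fill="none" stroke="#ff0000"/>
  <polygon points="106.920,23.029 94.230,32.133 85.126,19.443 97.816,10.339" fill="none" stroke="#ff0000"/>
  <polygon points="76.544,55.292 70.470,52.470 69.876,45.798 75.358,41.948 81.432,44.770 82.026,51.442" fill="none" stroke="#ff0000"/>
</svg>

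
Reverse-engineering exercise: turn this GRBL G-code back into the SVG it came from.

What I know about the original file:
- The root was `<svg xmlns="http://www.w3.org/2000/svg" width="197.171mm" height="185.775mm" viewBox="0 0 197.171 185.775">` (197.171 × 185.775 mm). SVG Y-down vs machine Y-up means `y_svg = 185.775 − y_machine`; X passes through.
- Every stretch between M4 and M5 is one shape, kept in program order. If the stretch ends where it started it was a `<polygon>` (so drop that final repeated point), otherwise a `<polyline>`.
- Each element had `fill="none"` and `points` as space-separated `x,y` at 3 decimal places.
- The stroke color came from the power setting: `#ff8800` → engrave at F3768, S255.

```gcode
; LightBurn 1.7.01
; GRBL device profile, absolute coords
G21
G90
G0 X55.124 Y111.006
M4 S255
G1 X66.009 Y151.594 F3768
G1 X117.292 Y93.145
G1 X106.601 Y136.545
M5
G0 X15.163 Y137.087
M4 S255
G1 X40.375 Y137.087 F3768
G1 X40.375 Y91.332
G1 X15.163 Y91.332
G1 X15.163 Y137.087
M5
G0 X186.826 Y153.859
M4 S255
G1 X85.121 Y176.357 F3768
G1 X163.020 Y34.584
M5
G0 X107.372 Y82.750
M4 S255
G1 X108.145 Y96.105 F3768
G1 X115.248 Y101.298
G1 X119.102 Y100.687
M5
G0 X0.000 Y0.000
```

Machine Y-up, SVG Y-down with viewBox height 185.775, so y_svg = 185.775 − y_machine; X carries over. Every run uses S255, so all elements get stroke `#ff8800` (engrave).

Run 1: The run is open, so emit a `<polyline>` with points (Y-flipped): 55.124,74.769 66.009,34.181 117.292,92.630 106.601,49.230.

Run 2: The run returns to its start, so emit a `<polygon>` with points (Y-flipped): 15.163,48.688 40.375,48.688 40.375,94.443 15.163,94.443.

Run 3: The run is open, so emit a `<polyline>` with points (Y-flipped): 186.826,31.916 85.121,9.418 163.020,151.191.

Run 4: The run is open, so emit a `<polyline>` with points (Y-flipped): 107.372,103.025 108.145,89.670 115.248,84.477 119.102,85.088.

<svg xmlns="http://www.w3.org/2000/svg" width="197.171mm" height="185.775mm" viewBox="0 0 197.171 185.775">
  <polyline points="55.124,74.769 66.009,34.181 117.292,92.630 106.601,49.230" fill="none" stroke="#ff8800"/>
  <polygon points="15.163,48.688 40.375,48.688 40.375,94.443 15.163,94.443" fill="none" stroke="#ff8800"/>
  <polyline points="186.826,31.916 85.121,9.418 163.020,151.191" fill="none" stroke="#ff8800"/>
  <polyline points="107.372,103.025 108.145,89.670 115.248,84.477 119.102,85.088" fill="none" stroke="#ff8800"/>
</svg>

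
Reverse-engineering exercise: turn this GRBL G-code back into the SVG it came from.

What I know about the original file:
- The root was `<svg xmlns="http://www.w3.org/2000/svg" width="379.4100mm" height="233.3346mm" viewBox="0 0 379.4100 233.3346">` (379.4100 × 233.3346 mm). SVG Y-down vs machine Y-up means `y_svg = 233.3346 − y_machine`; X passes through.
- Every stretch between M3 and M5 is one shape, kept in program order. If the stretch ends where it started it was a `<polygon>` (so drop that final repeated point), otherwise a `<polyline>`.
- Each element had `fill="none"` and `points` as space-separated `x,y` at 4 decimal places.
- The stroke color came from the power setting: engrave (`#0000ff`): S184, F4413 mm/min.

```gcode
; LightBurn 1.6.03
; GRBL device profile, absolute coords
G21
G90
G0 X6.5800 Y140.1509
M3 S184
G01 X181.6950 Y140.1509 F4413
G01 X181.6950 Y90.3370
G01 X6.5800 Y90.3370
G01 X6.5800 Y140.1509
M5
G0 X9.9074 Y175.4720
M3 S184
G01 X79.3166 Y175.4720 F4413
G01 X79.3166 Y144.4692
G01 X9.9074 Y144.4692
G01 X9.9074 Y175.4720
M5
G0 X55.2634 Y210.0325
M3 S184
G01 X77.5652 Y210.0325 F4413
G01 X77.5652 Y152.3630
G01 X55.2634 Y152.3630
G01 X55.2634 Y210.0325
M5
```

<svg xmlns="http://www.w3.org/2000/svg" width="379.4100mm" height="233.3346mm" viewBox="0 0 379.4100 233.3346">
  <polygon points="6.5800,93.1837 181.6950,93.1837 181.6950,142.9976 6.5800,142.9976" fill="none" stroke="#0000ff"/>
  <polygon points="9.9074,57.8626 79.3166,57.8626 79.3166,88.8654 9.9074,88.8654" fill="none" stroke="#0000ff"/>
  <polygon points="55.2634,23.3021 77.5652,23.3021 77.5652,80.9716 55.2634,80.9716" fill="none" stroke="#0000ff"/>
</svg>

y_svg = 233.3346 − y_m. Every run uses S184, so all elements get stroke `#0000ff` (engrave).

[1] closed run; points: 6.5800,93.1837 181.6950,93.1837 181.6950,142.9976 6.5800,142.9976

[2] closed run; points: 9.9074,57.8626 79.3166,57.8626 79.3166,88.8654 9.9074,88.8654

[3] closed run; points: 55.2634,23.3021 77.5652,23.3021 77.5652,80.9716 55.2634,80.9716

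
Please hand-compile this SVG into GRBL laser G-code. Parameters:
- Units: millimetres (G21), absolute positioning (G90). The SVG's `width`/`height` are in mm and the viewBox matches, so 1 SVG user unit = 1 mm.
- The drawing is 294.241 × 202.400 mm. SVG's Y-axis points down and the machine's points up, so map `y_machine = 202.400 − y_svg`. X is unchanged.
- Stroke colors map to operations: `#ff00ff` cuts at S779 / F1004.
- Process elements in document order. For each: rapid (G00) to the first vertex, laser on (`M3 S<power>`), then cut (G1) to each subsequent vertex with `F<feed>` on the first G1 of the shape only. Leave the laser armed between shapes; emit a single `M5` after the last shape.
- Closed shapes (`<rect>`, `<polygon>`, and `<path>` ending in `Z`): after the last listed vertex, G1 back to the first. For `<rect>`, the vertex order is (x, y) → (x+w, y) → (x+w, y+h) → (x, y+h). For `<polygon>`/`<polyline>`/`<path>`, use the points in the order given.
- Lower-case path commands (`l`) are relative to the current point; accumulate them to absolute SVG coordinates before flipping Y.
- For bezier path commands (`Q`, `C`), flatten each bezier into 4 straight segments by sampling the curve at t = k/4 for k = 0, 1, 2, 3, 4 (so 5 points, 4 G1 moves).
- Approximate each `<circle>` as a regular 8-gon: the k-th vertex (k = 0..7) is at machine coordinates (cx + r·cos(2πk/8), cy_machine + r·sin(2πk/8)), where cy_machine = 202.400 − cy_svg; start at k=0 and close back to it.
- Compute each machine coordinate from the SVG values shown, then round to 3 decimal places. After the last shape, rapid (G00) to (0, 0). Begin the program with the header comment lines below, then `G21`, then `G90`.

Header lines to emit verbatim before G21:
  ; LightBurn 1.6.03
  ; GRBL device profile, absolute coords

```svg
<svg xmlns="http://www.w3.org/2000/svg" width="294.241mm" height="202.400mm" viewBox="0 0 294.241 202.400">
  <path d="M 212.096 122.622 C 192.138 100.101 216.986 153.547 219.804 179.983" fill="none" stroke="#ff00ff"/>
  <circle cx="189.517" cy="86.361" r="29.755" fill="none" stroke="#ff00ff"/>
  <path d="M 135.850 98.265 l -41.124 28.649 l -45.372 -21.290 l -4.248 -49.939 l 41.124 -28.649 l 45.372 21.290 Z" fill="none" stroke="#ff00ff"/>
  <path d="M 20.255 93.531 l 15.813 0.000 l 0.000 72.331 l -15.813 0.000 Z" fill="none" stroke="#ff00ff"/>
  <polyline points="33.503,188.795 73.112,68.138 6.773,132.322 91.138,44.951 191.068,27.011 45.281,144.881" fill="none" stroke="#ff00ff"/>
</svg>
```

; LightBurn 1.6.03
; GRBL device profile, absolute coords
G21
G90
G00 X212.096 Y79.778
M3 S779
G1 X204.484 Y84.034 F1004
G1 X207.409 Y69.456
G1 X214.604 Y45.699
G1 X219.804 Y22.417
G00 X219.272 Y116.039
M3 S779
G1 X210.557 Y137.079 F1004
G1 X189.517 Y145.794
G1 X168.477 Y137.079
G1 X159.762 Y116.039
G1 X168.477 Y94.999
G1 X189.517 Y86.284
G1 X210.557 Y94.999
G1 X219.272 Y116.039
G00 X135.850 Y104.135
M3 S779
G1 X94.726 Y75.486 F1004
G1 X49.354 Y96.776
G1 X45.106 Y146.715
G1 X86.230 Y175.364
G1 X131.602 Y154.074
G1 X135.850 Y104.135
G00 X20.255 Y108.869
M3 S779
G1 X36.068 Y108.869 F1004
G1 X36.068 Y36.538
G1 X20.255 Y36.538
G1 X20.255 Y108.869
G00 X33.503 Y13.605
M3 S779
G1 X73.112 Y134.262 F1004
G1 X6.773 Y70.078
G1 X91.138 Y157.449
G1 X191.068 Y175.389
G1 X45.281 Y57.519
M5
G00 X0.000 Y0.000

viewBox `0 0 294.241 202.400` with mm width/height → 1 unit = 1 mm. Flip: y_m = 202.400 − y_svg.

**Shape 1** — `<path>` cubic bezier, stroke `#ff00ff` → cut (S779, F1004). Control points (SVG): P0=(212.096,122.622), P1=(192.138,100.101), P2=(216.986,153.547), P3=(219.804,179.983); sampled at t=k/4. Machine vertices: (212.096,79.778) → (204.484,84.034) → (207.409,69.456) → (214.604,45.699) → (219.804,22.417). Open path.

**Shape 2** — `<circle>` circle, stroke `#ff00ff` → cut (S779, F1004). Machine vertices: (219.272,116.039) → (210.557,137.079) → (189.517,145.794) → (168.477,137.079) → (159.762,116.039) → (168.477,94.999) → (189.517,86.284) → (210.557,94.999) → (219.272,116.039). Closed: final G1 returns to the first vertex.

**Shape 3** — `<path>` regular polygon, stroke `#ff00ff` → cut (S779, F1004). Machine vertices: (135.850,104.135) → (94.726,75.486) → (49.354,96.776) → (45.106,146.715) → (86.230,175.364) → (131.602,154.074) → (135.850,104.135). Closed: final G1 returns to the first vertex.

**Shape 4** — `<path>` rectangle, stroke `#ff00ff` → cut (S779, F1004). Machine vertices: (20.255,108.869) → (36.068,108.869) → (36.068,36.538) → (20.255,36.538) → (20.255,108.869). Closed: final G1 returns to the first vertex.

**Shape 5** — `<polyline>` open polyline, stroke `#ff00ff` → cut (S779, F1004). Machine vertices: (33.503,13.605) → (73.112,134.262) → (6.773,70.078) → (91.138,157.449) → (191.068,175.389) → (45.281,57.519). Open path.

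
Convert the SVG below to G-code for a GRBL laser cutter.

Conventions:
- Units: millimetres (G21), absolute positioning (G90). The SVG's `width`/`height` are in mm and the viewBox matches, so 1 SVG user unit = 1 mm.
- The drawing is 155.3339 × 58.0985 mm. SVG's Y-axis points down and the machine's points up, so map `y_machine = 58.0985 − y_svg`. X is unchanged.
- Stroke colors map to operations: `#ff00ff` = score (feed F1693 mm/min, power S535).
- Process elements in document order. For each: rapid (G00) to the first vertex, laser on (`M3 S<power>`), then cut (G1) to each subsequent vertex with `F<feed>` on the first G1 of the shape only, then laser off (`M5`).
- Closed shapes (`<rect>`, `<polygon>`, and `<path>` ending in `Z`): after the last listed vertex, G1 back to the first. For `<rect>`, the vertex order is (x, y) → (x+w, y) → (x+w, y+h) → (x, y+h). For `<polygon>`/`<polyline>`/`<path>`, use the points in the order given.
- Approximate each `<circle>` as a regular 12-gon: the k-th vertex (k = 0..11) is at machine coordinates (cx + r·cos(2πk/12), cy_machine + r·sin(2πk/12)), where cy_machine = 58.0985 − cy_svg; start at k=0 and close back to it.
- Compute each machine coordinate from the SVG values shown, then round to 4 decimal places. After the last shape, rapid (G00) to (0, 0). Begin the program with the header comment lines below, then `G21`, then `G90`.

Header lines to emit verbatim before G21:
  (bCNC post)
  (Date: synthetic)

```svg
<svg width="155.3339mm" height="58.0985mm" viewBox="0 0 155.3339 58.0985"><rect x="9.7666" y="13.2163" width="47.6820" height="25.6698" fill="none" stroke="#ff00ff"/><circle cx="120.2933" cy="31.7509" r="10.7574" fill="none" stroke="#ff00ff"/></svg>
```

(bCNC post)
(Date: synthetic)
G21
G90
G00 X9.7666 Y44.8822
M3 S535
G1 X57.4486 Y44.8822 F1693
G1 X57.4486 Y19.2124
G1 X9.7666 Y19.2124
G1 X9.7666 Y44.8822
M5
G00 X131.0507 Y26.3476
M3 S535
G1 X129.6095 Y31.7263 F1693
G1 X125.6720 Y35.6638
G1 X120.2933 Y37.1050
G1 X114.9146 Y35.6638
G1 X110.9771 Y31.7263
G1 X109.5359 Y26.3476
G1 X110.9771 Y20.9689
G1 X114.9146 Y17.0314
G1 X120.2933 Y15.5902
G1 X125.6720 Y17.0314
G1 X129.6095 Y20.9689
G1 X131.0507 Y26.3476
M5
G00 X0.0000 Y0.0000

viewBox `0 0 155.3339 58.0985` with mm width/height → 1 unit = 1 mm. Flip: y_m = 58.0985 − y_svg.

**Shape 1** — `<rect>` rectangle, stroke `#ff00ff` → score (S535, F1693). Machine vertices: (9.7666,44.8822) → (57.4486,44.8822) → (57.4486,19.2124) → (9.7666,19.2124) → (9.7666,44.8822). Closed: final G1 returns to the first vertex.

**Shape 2** — `<circle>` circle, stroke `#ff00ff` → score (S535, F1693). Machine vertices: (131.0507,26.3476) → (129.6095,31.7263) → (125.6720,35.6638) → (120.2933,37.1050) → (114.9146,35.6638) → (110.9771,31.7263) → (109.5359,26.3476) → (110.9771,20.9689) → (114.9146,17.0314) → (120.2933,15.5902) → (125.6720,17.0314) → (129.6095,20.9689) → (131.0507,26.3476). Closed: final G1 returns to the first vertex.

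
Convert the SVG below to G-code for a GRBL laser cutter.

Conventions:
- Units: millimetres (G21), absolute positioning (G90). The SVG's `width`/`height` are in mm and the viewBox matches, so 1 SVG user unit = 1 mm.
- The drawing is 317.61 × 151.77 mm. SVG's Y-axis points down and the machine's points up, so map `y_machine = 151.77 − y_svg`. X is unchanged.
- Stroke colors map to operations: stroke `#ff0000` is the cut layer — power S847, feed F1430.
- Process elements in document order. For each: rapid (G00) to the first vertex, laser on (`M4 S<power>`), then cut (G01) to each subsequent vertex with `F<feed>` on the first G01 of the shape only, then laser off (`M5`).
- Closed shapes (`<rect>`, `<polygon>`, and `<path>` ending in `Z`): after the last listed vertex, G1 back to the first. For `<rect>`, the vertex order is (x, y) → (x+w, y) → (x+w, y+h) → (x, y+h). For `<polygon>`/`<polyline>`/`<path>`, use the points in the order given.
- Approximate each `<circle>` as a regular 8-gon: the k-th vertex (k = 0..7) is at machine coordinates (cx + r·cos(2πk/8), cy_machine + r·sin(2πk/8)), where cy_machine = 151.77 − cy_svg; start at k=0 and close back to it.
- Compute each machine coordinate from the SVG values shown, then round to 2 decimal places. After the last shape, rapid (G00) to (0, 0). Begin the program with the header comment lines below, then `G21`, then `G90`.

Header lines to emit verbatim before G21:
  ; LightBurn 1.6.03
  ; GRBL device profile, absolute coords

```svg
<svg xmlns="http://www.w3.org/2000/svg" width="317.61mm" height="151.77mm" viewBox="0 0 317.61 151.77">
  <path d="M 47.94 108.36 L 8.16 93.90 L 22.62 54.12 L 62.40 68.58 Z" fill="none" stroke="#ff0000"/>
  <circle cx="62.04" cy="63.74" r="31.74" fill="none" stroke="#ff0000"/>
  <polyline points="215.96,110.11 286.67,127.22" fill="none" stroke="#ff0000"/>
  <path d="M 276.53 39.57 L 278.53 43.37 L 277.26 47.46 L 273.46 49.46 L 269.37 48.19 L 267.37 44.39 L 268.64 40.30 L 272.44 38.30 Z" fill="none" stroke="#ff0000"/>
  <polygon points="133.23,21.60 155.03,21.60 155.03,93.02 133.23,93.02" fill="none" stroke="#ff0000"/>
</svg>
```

1 u = 1 mm; y_m = 151.77 − y.

[1] `<path>` regular polygon, #ff0000→cut S847 F1430: (47.94,43.41) → (8.16,57.87) → (22.62,97.65) → (62.40,83.19) → (47.94,43.41) (closed)

[2] `<circle>` circle, #ff0000→cut S847 F1430: (93.78,88.03) → (84.48,110.47) → (62.04,119.77) → (39.60,110.47) → (30.30,88.03) → (39.60,65.59) → (62.04,56.29) → (84.48,65.59) → (93.78,88.03) (closed)

[3] `<polyline>` line segment, #ff0000→cut S847 F1430: (215.96,41.66) → (286.67,24.55)

[4] `<path>` regular polygon, #ff0000→cut S847 F1430: (276.53,112.20) → (278.53,108.40) → (277.26,104.31) → (273.46,102.31) → (269.37,103.58) → (267.37,107.38) → (268.64,111.47) → (272.44,113.47) → (276.53,112.20) (closed)

[5] `<polygon>` rectangle, #ff0000→cut S847 F1430: (133.23,130.17) → (155.03,130.17) → (155.03,58.75) → (133.23,58.75) → (133.23,130.17) (closed)

; LightBurn 1.6.03
; GRBL device profile, absolute coords
G21
G90
G00 X47.94 Y43.41
M4 S847
G01 X8.16 Y57.87 F1430
G01 X22.62 Y97.65
G01 X62.40 Y83.19
G01 X47.94 Y43.41
M5
G00 X93.78 Y88.03
M4 S847
G01 X84.48 Y110.47 F1430
G01 X62.04 Y119.77
G01 X39.60 Y110.47
G01 X30.30 Y88.03
G01 X39.60 Y65.59
G01 X62.04 Y56.29
G01 X84.48 Y65.59
G01 X93.78 Y88.03
M5
G00 X215.96 Y41.66
M4 S847
G01 X286.67 Y24.55 F1430
M5
G00 X276.53 Y112.20
M4 S847
G01 X278.53 Y108.40 F1430
G01 X277.26 Y104.31
G01 X273.46 Y102.31
G01 X269.37 Y103.58
G01 X267.37 Y107.38
G01 X268.64 Y111.47
G01 X272.44 Y113.47
G01 X276.53 Y112.20
M5
G00 X133.23 Y130.17
M4 S847
G01 X155.03 Y130.17 F1430
G01 X155.03 Y58.75
G01 X133.23 Y58.75
G01 X133.23 Y130.17
M5
G00 X0.00 Y0.00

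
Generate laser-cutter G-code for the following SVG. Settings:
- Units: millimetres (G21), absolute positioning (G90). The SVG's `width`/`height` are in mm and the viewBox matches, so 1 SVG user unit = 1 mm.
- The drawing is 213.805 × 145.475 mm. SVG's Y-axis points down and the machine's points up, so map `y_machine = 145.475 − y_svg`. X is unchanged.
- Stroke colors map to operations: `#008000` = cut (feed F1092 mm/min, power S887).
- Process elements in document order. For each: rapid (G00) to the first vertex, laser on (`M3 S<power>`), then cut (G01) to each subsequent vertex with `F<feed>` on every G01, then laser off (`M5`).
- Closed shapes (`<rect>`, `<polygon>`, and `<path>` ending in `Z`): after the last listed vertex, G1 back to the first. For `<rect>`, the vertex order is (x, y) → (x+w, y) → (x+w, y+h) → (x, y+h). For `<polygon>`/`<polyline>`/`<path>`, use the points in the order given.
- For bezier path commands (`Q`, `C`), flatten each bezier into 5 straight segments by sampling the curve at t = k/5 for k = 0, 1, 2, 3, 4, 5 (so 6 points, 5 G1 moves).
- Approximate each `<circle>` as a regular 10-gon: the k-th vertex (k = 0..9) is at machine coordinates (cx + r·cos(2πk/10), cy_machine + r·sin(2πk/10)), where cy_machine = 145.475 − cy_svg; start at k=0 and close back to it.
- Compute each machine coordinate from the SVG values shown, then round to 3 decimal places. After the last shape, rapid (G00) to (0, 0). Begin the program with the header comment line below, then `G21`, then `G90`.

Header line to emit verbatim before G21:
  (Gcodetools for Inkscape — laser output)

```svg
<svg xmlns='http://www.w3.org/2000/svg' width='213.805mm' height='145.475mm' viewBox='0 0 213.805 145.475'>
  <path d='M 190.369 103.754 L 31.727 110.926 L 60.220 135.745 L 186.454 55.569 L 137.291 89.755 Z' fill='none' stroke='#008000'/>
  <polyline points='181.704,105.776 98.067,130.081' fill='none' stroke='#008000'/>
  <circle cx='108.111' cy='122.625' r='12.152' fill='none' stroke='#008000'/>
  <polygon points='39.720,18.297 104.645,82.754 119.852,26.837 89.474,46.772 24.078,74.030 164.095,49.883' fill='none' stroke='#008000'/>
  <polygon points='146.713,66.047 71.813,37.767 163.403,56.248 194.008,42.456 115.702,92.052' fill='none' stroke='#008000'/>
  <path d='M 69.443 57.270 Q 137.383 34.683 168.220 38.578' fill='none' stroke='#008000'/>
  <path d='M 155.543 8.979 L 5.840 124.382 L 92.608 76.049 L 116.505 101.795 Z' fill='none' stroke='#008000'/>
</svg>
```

(Gcodetools for Inkscape — laser output)
G21
G90
G00 X190.369 Y41.721
M3 S887
G01 X31.727 Y34.549 F1092
G01 X60.220 Y9.730 F1092
G01 X186.454 Y89.906 F1092
G01 X137.291 Y55.720 F1092
G01 X190.369 Y41.721 F1092
M5
G00 X181.704 Y39.699
M3 S887
G01 X98.067 Y15.394 F1092
M5
G00 X120.263 Y22.850
M3 S887
G01 X117.942 Y29.993 F1092
G01 X111.866 Y34.407 F1092
G01 X104.356 Y34.407 F1092
G01 X98.280 Y29.993 F1092
G01 X95.959 Y22.850 F1092
G01 X98.280 Y15.707 F1092
G01 X104.356 Y11.293 F1092
G01 X111.866 Y11.293 F1092
G01 X117.942 Y15.707 F1092
G01 X120.263 Y22.850 F1092
M5
G00 X39.720 Y127.178
M3 S887
G01 X104.645 Y62.721 F1092
G01 X119.852 Y118.638 F1092
G01 X89.474 Y98.703 F1092
G01 X24.078 Y71.445 F1092
G01 X164.095 Y95.592 F1092
G01 X39.720 Y127.178 F1092
M5
G00 X146.713 Y79.428
M3 S887
G01 X71.813 Y107.708 F1092
G01 X163.403 Y89.227 F1092
G01 X194.008 Y103.019 F1092
G01 X115.702 Y53.423 F1092
G01 X146.713 Y79.428 F1092
M5
G00 X69.443 Y88.205
M3 S887
G01 X95.135 Y96.181 F1092
G01 X117.859 Y102.037 F1092
G01 X137.614 Y105.776 F1092
G01 X154.401 Y107.396 F1092
G01 X168.220 Y106.897 F1092
M5
G00 X155.543 Y136.496
M3 S887
G01 X5.840 Y21.093 F1092
G01 X92.608 Y69.426 F1092
G01 X116.505 Y43.680 F1092
G01 X155.543 Y136.496 F1092
M5
G00 X0.000 Y0.000

viewBox `0 0 213.805 145.475` with mm width/height → 1 unit = 1 mm. Flip: y_m = 145.475 − y_svg.

**Shape 1** — `<path>` closed polygon, stroke `#008000` → cut (S887, F1092). Machine vertices: (190.369,41.721) → (31.727,34.549) → (60.220,9.730) → (186.454,89.906) → (137.291,55.720) → (190.369,41.721). Closed: final G1 returns to the first vertex.

**Shape 2** — `<polyline>` line segment, stroke `#008000` → cut (S887, F1092). Machine vertices: (181.704,39.699) → (98.067,15.394). Open path.

**Shape 3** — `<circle>` circle, stroke `#008000` → cut (S887, F1092). Machine vertices: (120.263,22.850) → (117.942,29.993) → (111.866,34.407) → (104.356,34.407) → (98.280,29.993) → (95.959,22.850) → (98.280,15.707) → (104.356,11.293) → (111.866,11.293) → (117.942,15.707) → (120.263,22.850). Closed: final G1 returns to the first vertex.

**Shape 4** — `<polygon>` closed polygon, stroke `#008000` → cut (S887, F1092). Machine vertices: (39.720,127.178) → (104.645,62.721) → (119.852,118.638) → (89.474,98.703) → (24.078,71.445) → (164.095,95.592) → (39.720,127.178). Closed: final G1 returns to the first vertex.

**Shape 5** — `<polygon>` closed polygon, stroke `#008000` → cut (S887, F1092). Machine vertices: (146.713,79.428) → (71.813,107.708) → (163.403,89.227) → (194.008,103.019) → (115.702,53.423) → (146.713,79.428). Closed: final G1 returns to the first vertex.

**Shape 6** — `<path>` quadratic bezier, stroke `#008000` → cut (S887, F1092). Control points (SVG): P0=(69.443,57.270), P1=(137.383,34.683), P2=(168.220,38.578); sampled at t=k/5. Machine vertices: (69.443,88.205) → (95.135,96.181) → (117.859,102.037) → (137.614,105.776) → (154.401,107.396) → (168.220,106.897). Open path.

**Shape 7** — `<path>` closed polygon, stroke `#008000` → cut (S887, F1092). Machine vertices: (155.543,136.496) → (5.840,21.093) → (92.608,69.426) → (116.505,43.680) → (155.543,136.496). Closed: final G1 returns to the first vertex.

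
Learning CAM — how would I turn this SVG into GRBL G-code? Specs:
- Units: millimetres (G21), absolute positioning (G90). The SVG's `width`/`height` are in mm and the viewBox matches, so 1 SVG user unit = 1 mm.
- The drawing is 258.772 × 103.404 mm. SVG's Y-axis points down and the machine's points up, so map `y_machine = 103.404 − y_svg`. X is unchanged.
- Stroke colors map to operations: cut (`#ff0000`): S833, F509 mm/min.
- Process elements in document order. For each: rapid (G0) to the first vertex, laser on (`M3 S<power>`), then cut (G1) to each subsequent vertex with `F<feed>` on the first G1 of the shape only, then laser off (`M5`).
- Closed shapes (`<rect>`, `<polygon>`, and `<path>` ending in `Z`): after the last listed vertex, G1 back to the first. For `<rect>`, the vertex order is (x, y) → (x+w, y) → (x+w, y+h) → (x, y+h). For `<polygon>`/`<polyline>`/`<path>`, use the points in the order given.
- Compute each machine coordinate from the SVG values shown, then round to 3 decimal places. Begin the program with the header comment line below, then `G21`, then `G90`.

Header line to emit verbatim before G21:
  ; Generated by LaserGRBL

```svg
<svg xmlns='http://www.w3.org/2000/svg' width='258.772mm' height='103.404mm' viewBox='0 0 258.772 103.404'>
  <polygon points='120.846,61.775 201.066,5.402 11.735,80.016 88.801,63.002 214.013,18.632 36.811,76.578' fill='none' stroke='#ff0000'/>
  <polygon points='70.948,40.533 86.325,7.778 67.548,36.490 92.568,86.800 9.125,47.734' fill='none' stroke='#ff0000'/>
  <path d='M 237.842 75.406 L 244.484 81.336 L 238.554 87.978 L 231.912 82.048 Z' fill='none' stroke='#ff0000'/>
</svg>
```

; Generated by LaserGRBL
G21
G90
G0 X120.846 Y41.629
M3 S833
G1 X201.066 Y98.002 F509
G1 X11.735 Y23.388
G1 X88.801 Y40.402
G1 X214.013 Y84.772
G1 X36.811 Y26.826
G1 X120.846 Y41.629
M5
G0 X70.948 Y62.871
M3 S833
G1 X86.325 Y95.626 F509
G1 X67.548 Y66.914
G1 X92.568 Y16.604
G1 X9.125 Y55.670
G1 X70.948 Y62.871
M5
G0 X237.842 Y27.998
M3 S833
G1 X244.484 Y22.068 F509
G1 X238.554 Y15.426
G1 X231.912 Y21.356
G1 X237.842 Y27.998
M5

1 u = 1 mm; y_m = 103.404 − y.

[1] `<polygon>` closed polygon, #ff0000→cut S833 F509: (120.846,41.629) → (201.066,98.002) → (11.735,23.388) → (88.801,40.402) → (214.013,84.772) → (36.811,26.826) → (120.846,41.629) (closed)

[2] `<polygon>` closed polygon, #ff0000→cut S833 F509: (70.948,62.871) → (86.325,95.626) → (67.548,66.914) → (92.568,16.604) → (9.125,55.670) → (70.948,62.871) (closed)

[3] `<path>` regular polygon, #ff0000→cut S833 F509: (237.842,27.998) → (244.484,22.068) → (238.554,15.426) → (231.912,21.356) → (237.842,27.998) (closed)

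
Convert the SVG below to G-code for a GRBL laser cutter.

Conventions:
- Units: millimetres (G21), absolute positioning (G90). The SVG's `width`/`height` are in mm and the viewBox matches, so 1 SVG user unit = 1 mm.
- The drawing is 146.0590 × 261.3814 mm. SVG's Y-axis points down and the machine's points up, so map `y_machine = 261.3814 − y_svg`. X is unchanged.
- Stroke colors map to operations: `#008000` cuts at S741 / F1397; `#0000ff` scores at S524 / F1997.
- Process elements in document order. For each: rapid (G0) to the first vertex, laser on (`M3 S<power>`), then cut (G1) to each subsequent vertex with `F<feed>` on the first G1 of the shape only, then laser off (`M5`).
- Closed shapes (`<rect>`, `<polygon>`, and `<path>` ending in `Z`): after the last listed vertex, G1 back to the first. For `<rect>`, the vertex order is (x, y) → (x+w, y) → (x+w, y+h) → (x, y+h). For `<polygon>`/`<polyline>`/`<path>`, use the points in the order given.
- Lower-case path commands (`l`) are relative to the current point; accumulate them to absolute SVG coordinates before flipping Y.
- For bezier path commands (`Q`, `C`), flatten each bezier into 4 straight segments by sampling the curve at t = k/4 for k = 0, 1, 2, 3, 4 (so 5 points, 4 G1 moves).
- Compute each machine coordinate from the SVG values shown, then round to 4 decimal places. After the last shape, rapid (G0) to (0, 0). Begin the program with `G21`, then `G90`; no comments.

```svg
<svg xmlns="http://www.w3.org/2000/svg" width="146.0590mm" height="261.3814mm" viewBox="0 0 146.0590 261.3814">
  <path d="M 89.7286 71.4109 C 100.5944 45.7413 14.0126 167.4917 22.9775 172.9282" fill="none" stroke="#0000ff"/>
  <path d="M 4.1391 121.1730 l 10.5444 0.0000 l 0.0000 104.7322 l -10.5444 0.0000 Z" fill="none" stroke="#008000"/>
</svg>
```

1 u = 1 mm; y_m = 261.3814 − y.

[1] `<path>` cubic bezier, #0000ff→score S524 F1997: (89.7286,189.9705) → (82.6221,185.7023) → (57.0659,150.8766) → (31.1533,110.2186) → (22.9775,88.4532)

[2] `<path>` rectangle, #008000→cut S741 F1397: (4.1391,140.2084) → (14.6835,140.2084) → (14.6835,35.4762) → (4.1391,35.4762) → (4.1391,140.2084) (closed)

G21
G90
G0 X89.7286 Y189.9705
M3 S524
G1 X82.6221 Y185.7023 F1997
G1 X57.0659 Y150.8766
G1 X31.1533 Y110.2186
G1 X22.9775 Y88.4532
M5
G0 X4.1391 Y140.2084
M3 S741
G1 X14.6835 Y140.2084 F1397
G1 X14.6835 Y35.4762
G1 X4.1391 Y35.4762
G1 X4.1391 Y140.2084
M5
G0 X0.0000 Y0.0000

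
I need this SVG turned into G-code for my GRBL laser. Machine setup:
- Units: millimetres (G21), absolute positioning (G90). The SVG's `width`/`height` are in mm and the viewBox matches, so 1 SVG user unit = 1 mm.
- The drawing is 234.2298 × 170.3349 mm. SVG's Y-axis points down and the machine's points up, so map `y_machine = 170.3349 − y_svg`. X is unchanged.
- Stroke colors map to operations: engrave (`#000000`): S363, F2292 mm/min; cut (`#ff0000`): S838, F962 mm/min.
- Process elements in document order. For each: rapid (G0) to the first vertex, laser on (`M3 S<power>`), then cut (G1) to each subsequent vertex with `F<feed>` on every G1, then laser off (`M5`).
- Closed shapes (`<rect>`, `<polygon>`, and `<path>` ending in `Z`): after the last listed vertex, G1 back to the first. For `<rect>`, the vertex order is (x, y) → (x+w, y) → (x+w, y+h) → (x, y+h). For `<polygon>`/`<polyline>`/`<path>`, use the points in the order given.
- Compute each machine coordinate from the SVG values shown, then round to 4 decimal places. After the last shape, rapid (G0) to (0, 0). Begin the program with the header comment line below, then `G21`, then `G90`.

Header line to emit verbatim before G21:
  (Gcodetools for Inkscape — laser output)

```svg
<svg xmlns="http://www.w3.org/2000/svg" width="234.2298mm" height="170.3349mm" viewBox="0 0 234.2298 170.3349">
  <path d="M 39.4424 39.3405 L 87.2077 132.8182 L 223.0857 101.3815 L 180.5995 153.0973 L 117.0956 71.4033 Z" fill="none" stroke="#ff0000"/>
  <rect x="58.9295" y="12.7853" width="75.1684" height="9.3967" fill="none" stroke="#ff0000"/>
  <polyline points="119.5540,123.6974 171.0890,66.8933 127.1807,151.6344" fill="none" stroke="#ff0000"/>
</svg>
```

(Gcodetools for Inkscape — laser output)
G21
G90
G0 X39.4424 Y130.9944
M3 S838
G1 X87.2077 Y37.5167 F962
G1 X223.0857 Y68.9534 F962
G1 X180.5995 Y17.2376 F962
G1 X117.0956 Y98.9316 F962
G1 X39.4424 Y130.9944 F962
M5
G0 X58.9295 Y157.5496
M3 S838
G1 X134.0979 Y157.5496 F962
G1 X134.0979 Y148.1529 F962
G1 X58.9295 Y148.1529 F962
G1 X58.9295 Y157.5496 F962
M5
G0 X119.5540 Y46.6375
M3 S838
G1 X171.0890 Y103.4416 F962
G1 X127.1807 Y18.7005 F962
M5
G0 X0.0000 Y0.0000

viewBox `0 0 234.2298 170.3349` with mm width/height → 1 unit = 1 mm. Flip: y_m = 170.3349 − y_svg.

**Shape 1** — `<path>` closed polygon, stroke `#ff0000` → cut (S838, F962). Machine vertices: (39.4424,130.9944) → (87.2077,37.5167) → (223.0857,68.9534) → (180.5995,17.2376) → (117.0956,98.9316) → (39.4424,130.9944). Closed: final G1 returns to the first vertex.

**Shape 2** — `<rect>` rectangle, stroke `#ff0000` → cut (S838, F962). Machine vertices: (58.9295,157.5496) → (134.0979,157.5496) → (134.0979,148.1529) → (58.9295,148.1529) → (58.9295,157.5496). Closed: final G1 returns to the first vertex.

**Shape 3** — `<polyline>` open polyline, stroke `#ff0000` → cut (S838, F962). Machine vertices: (119.5540,46.6375) → (171.0890,103.4416) → (127.1807,18.7005). Open path.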